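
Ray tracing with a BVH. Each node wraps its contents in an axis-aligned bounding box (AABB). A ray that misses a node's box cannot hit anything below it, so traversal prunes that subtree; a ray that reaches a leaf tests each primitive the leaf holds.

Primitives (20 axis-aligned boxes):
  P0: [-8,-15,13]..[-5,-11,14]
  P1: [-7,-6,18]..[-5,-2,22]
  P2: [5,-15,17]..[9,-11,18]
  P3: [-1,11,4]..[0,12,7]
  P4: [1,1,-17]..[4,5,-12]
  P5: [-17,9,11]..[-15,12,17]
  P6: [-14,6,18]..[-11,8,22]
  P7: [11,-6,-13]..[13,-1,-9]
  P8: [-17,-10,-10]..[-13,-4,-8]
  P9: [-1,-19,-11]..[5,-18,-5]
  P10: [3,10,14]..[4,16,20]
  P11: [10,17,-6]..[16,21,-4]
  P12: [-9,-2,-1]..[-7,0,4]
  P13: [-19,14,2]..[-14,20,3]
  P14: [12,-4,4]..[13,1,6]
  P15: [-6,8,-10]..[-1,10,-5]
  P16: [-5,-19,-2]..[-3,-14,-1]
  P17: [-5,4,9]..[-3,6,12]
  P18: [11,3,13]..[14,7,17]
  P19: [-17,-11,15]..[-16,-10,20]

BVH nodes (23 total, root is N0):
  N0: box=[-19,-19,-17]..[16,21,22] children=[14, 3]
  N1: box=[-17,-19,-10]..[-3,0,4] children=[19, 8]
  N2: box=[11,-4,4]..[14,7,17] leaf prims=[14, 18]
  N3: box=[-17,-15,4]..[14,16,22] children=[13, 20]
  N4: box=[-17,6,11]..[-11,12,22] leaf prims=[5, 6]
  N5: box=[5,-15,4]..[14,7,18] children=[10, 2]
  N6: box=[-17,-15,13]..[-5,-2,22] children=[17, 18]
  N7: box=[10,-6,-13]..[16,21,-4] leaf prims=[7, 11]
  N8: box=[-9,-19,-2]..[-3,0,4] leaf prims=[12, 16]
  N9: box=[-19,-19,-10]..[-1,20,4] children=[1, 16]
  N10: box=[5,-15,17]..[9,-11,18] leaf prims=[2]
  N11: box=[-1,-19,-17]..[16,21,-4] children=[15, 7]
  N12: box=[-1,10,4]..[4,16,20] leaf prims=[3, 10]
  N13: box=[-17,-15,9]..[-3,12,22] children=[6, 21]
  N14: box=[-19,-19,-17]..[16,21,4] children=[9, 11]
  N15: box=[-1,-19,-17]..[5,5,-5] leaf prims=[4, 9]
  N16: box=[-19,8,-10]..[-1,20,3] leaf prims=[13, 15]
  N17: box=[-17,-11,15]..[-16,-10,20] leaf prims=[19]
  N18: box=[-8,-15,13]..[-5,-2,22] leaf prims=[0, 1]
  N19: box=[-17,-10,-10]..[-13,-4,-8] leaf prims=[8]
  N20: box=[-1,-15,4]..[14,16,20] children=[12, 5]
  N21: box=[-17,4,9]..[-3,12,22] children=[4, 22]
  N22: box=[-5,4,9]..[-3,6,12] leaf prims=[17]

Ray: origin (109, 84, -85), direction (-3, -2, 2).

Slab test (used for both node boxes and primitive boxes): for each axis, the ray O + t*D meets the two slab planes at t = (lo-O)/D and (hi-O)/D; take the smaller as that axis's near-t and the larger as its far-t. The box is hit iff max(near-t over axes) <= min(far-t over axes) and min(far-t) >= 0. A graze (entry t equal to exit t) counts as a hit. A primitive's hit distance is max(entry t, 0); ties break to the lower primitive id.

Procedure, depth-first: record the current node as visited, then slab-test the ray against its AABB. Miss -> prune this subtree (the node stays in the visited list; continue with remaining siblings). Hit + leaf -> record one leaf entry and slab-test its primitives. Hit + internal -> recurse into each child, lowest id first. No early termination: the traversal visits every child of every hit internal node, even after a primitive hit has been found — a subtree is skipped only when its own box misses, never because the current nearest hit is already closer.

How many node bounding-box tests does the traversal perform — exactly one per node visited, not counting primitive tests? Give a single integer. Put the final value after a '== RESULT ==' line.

Traverse from the root:
N0 x:[31,128/3] y:[63/2,103/2] z:[34,107/2] -> hit [34,128/3], descend [3, 14]
  N3 x:[95/3,42] y:[34,99/2] z:[89/2,107/2] -> miss, prune
  N14 x:[31,128/3] y:[63/2,103/2] z:[34,89/2] -> hit [34,128/3], descend [9, 11]
    N9 x:[110/3,128/3] y:[32,103/2] z:[75/2,89/2] -> hit [75/2,128/3], descend [1, 16]
      N1 x:[112/3,42] y:[42,103/2] z:[75/2,89/2] -> hit [42,42], descend [8, 19]
        N8 x:[112/3,118/3] y:[42,103/2] z:[83/2,89/2] -> miss, prune
        N19 x:[122/3,42] y:[44,47] z:[75/2,77/2] -> miss, prune
      N16 x:[110/3,128/3] y:[32,38] z:[75/2,44] -> hit [75/2,38] leaf, test {P13(miss), P15@t=75/2}
    N11 x:[31,110/3] y:[63/2,103/2] z:[34,81/2] -> hit [34,110/3], descend [7, 15]
      N7 x:[31,33] y:[63/2,45] z:[36,81/2] -> miss, prune
      N15 x:[104/3,110/3] y:[79/2,103/2] z:[34,40] -> miss, prune

order=[0, 3, 14, 9, 1, 8, 19, 16, 11, 7, 15]  |boxes|=11  |leaves|=1  hit=P15

== RESULT ==
11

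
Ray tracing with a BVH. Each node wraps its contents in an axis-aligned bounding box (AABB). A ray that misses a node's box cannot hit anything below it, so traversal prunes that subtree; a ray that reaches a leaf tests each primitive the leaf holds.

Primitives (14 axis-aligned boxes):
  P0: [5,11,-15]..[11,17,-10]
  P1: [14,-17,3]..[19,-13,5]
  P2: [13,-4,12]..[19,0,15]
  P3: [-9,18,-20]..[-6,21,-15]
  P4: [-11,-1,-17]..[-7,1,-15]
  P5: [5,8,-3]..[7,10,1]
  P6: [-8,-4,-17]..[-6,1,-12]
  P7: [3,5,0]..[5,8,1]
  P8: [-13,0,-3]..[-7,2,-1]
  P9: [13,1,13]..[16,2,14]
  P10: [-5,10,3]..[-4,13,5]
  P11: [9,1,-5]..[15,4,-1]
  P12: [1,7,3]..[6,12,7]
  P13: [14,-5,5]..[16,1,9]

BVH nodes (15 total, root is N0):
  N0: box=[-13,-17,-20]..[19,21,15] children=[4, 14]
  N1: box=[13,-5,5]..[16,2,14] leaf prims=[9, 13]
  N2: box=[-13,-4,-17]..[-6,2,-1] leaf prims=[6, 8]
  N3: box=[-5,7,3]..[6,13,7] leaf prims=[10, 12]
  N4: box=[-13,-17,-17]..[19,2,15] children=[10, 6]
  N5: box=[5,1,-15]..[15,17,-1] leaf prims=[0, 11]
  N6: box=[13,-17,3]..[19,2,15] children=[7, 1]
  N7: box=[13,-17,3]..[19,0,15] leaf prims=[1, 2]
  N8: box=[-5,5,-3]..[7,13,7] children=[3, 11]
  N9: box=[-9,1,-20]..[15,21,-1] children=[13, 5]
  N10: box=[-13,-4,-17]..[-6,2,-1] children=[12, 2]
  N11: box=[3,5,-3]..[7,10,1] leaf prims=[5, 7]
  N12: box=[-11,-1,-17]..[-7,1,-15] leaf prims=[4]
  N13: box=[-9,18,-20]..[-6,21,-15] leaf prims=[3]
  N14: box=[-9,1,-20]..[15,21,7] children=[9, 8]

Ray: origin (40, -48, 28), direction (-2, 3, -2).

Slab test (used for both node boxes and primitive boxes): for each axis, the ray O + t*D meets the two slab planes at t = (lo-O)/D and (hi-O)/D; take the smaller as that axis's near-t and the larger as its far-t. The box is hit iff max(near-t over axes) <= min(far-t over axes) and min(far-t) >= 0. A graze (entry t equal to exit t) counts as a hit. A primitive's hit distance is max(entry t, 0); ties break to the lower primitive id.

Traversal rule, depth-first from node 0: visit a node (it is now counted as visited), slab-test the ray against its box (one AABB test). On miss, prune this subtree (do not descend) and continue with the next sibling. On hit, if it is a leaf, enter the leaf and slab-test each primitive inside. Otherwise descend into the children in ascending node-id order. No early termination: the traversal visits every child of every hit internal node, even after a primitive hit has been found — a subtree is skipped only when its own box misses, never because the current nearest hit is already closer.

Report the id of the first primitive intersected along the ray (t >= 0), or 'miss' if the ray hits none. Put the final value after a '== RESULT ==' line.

Traverse from the root:
N0 x:[21/2,53/2] y:[31/3,23] z:[13/2,24] -> hit [21/2,23], descend [4, 14]
  N4 x:[21/2,53/2] y:[31/3,50/3] z:[13/2,45/2] -> hit [21/2,50/3], descend [6, 10]
    N6 x:[21/2,27/2] y:[31/3,50/3] z:[13/2,25/2] -> hit [21/2,25/2], descend [1, 7]
      N1 x:[12,27/2] y:[43/3,50/3] z:[7,23/2] -> miss, prune
      N7 x:[21/2,27/2] y:[31/3,16] z:[13/2,25/2] -> hit [21/2,25/2] leaf, test {P1@t=23/2, P2(miss)}
    N10 x:[23,53/2] y:[44/3,50/3] z:[29/2,45/2] -> miss, prune
  N14 x:[25/2,49/2] y:[49/3,23] z:[21/2,24] -> hit [49/3,23], descend [8, 9]
    N8 x:[33/2,45/2] y:[53/3,61/3] z:[21/2,31/2] -> miss, prune
    N9 x:[25/2,49/2] y:[49/3,23] z:[29/2,24] -> hit [49/3,23], descend [5, 13]
      N5 x:[25/2,35/2] y:[49/3,65/3] z:[29/2,43/2] -> hit [49/3,35/2] leaf, test {P0(miss), P11(miss)}
      N13 x:[23,49/2] y:[22,23] z:[43/2,24] -> hit [23,23] leaf, test {P3@t=23}

Summary -> nodes [0, 4, 6, 1, 7, 10, 14, 8, 9, 5, 13]; box-tests=11; leaf-entries=3; first=P1

== RESULT ==
1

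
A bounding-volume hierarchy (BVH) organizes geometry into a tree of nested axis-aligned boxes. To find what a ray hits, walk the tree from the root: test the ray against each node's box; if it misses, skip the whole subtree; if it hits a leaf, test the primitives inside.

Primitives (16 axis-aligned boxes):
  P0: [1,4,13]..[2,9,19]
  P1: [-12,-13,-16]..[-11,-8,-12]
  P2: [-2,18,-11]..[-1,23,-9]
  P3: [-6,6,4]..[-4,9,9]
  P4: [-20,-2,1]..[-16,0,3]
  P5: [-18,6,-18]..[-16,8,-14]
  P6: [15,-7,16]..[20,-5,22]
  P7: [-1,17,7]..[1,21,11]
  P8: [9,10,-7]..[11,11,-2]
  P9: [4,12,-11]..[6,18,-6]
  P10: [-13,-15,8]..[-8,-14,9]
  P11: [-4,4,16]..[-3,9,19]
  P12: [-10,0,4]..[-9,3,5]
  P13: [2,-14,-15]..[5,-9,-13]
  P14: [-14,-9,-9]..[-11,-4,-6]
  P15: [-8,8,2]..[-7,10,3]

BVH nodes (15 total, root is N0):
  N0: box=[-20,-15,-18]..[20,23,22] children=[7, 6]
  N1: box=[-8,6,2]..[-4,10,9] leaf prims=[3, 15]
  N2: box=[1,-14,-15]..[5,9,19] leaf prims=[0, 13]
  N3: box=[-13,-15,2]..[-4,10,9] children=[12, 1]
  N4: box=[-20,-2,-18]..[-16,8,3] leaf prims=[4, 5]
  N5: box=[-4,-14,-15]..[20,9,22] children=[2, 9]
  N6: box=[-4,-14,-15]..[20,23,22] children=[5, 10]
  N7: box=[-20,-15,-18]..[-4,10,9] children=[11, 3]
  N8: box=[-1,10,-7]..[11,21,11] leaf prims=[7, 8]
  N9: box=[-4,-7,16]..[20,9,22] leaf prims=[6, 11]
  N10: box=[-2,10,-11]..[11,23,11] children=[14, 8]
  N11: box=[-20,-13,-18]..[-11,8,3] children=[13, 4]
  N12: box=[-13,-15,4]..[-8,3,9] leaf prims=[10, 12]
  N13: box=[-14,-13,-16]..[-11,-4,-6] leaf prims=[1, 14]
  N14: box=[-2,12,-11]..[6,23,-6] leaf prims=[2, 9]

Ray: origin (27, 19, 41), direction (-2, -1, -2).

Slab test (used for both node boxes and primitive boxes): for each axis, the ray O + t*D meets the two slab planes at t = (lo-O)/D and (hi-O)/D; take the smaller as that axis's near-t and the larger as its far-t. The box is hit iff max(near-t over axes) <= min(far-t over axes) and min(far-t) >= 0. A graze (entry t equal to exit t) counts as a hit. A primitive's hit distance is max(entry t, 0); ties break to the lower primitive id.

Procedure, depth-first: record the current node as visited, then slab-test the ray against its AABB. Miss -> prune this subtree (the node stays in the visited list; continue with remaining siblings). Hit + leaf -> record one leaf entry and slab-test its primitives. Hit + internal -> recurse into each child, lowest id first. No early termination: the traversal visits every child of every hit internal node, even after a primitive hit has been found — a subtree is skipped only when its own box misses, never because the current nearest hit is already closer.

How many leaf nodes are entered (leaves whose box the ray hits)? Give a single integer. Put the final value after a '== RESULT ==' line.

Trace the traversal:
N0 x:[7/2,47/2] y:[-4,34] z:[19/2,59/2] -> hit [19/2,47/2], descend [6, 7]
  N6 x:[7/2,31/2] y:[-4,33] z:[19/2,28] -> hit [19/2,31/2], descend [5, 10]
    N5 x:[7/2,31/2] y:[10,33] z:[19/2,28] -> hit [10,31/2], descend [2, 9]
      N2 x:[11,13] y:[10,33] z:[11,28] -> hit [11,13] leaf, test {P0@t=25/2, P13(miss)}
      N9 x:[7/2,31/2] y:[10,26] z:[19/2,25/2] -> hit [10,25/2] leaf, test {P6(miss), P11(miss)}
    N10 x:[8,29/2] y:[-4,9] z:[15,26] -> miss, prune
  N7 x:[31/2,47/2] y:[9,34] z:[16,59/2] -> hit [16,47/2], descend [3, 11]
    N3 x:[31/2,20] y:[9,34] z:[16,39/2] -> hit [16,39/2], descend [1, 12]
      N1 x:[31/2,35/2] y:[9,13] z:[16,39/2] -> miss, prune
      N12 x:[35/2,20] y:[16,34] z:[16,37/2] -> hit [35/2,37/2] leaf, test {P10(miss), P12@t=18}
    N11 x:[19,47/2] y:[11,32] z:[19,59/2] -> hit [19,47/2], descend [4, 13]
      N4 x:[43/2,47/2] y:[11,21] z:[19,59/2] -> miss, prune
      N13 x:[19,41/2] y:[23,32] z:[47/2,57/2] -> miss, prune

Summary -> nodes [0, 6, 5, 2, 9, 10, 7, 3, 1, 12, 11, 4, 13]; box-tests=13; leaf-entries=3; first=P0

== RESULT ==
3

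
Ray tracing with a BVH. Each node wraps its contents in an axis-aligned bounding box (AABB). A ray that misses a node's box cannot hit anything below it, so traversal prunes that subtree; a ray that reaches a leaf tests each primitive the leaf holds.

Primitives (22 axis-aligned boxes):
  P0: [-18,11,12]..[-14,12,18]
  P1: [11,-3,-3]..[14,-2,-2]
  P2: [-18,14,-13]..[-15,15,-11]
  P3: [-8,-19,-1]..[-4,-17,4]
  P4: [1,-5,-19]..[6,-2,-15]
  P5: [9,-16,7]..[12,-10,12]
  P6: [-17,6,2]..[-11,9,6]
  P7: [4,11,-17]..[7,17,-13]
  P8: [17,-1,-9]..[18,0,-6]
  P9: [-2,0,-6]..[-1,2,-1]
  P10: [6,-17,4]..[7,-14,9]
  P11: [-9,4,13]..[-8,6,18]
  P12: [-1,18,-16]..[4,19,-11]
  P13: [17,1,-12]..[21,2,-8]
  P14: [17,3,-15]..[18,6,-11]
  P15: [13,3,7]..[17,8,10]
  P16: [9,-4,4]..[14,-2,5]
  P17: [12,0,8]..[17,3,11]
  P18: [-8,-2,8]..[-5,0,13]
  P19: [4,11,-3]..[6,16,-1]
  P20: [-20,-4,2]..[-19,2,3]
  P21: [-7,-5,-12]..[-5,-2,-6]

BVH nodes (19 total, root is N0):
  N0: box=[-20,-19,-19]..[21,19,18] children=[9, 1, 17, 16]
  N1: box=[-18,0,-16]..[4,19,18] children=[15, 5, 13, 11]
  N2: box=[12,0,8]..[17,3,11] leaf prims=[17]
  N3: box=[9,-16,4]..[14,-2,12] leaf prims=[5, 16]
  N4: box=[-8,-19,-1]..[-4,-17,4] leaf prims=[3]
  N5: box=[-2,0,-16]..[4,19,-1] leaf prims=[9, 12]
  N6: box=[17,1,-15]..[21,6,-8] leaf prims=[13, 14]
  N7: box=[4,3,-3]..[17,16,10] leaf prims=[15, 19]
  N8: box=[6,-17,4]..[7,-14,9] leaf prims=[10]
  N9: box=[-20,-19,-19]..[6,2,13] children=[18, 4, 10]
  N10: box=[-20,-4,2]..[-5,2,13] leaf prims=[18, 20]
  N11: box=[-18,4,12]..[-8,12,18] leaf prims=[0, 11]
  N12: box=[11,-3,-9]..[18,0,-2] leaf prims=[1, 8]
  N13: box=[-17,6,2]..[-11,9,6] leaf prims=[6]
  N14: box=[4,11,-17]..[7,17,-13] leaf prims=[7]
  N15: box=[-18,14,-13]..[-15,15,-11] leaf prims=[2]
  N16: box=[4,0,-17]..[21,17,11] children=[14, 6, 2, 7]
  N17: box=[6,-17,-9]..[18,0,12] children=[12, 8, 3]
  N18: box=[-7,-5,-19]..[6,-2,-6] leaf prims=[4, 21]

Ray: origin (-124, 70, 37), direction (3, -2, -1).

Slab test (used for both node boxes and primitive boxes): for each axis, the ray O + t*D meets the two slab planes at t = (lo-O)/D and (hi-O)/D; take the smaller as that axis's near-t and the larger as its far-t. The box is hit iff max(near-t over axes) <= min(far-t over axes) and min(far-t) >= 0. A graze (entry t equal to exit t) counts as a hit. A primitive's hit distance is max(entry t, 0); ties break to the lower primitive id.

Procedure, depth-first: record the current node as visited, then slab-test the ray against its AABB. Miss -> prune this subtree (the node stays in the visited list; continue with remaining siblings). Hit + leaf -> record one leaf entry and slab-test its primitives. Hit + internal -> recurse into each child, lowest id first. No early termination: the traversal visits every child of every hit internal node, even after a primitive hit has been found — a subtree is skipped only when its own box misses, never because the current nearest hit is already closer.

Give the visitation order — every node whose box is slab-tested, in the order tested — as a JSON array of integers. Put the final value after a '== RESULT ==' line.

Trace the traversal:
N0 x:[104/3,145/3] y:[51/2,89/2] z:[19,56] -> hit [104/3,89/2], descend [1, 9, 16, 17]
  N1 x:[106/3,128/3] y:[51/2,35] z:[19,53] -> miss, prune
  N9 x:[104/3,130/3] y:[34,89/2] z:[24,56] -> hit [104/3,130/3], descend [4, 10, 18]
    N4 x:[116/3,40] y:[87/2,89/2] z:[33,38] -> miss, prune
    N10 x:[104/3,119/3] y:[34,37] z:[24,35] -> hit [104/3,35] leaf, test {P18(miss), P20@t=104/3}
    N18 x:[39,130/3] y:[36,75/2] z:[43,56] -> miss, prune
  N16 x:[128/3,145/3] y:[53/2,35] z:[26,54] -> miss, prune
  N17 x:[130/3,142/3] y:[35,87/2] z:[25,46] -> hit [130/3,87/2], descend [3, 8, 12]
    N3 x:[133/3,46] y:[36,43] z:[25,33] -> miss, prune
    N8 x:[130/3,131/3] y:[42,87/2] z:[28,33] -> miss, prune
    N12 x:[45,142/3] y:[35,73/2] z:[39,46] -> miss, prune

11 AABB tests over nodes [0, 1, 9, 4, 10, 18, 16, 17, 3, 8, 12]; 1 leaf entered; closest P20.

== RESULT ==
[0, 1, 9, 4, 10, 18, 16, 17, 3, 8, 12]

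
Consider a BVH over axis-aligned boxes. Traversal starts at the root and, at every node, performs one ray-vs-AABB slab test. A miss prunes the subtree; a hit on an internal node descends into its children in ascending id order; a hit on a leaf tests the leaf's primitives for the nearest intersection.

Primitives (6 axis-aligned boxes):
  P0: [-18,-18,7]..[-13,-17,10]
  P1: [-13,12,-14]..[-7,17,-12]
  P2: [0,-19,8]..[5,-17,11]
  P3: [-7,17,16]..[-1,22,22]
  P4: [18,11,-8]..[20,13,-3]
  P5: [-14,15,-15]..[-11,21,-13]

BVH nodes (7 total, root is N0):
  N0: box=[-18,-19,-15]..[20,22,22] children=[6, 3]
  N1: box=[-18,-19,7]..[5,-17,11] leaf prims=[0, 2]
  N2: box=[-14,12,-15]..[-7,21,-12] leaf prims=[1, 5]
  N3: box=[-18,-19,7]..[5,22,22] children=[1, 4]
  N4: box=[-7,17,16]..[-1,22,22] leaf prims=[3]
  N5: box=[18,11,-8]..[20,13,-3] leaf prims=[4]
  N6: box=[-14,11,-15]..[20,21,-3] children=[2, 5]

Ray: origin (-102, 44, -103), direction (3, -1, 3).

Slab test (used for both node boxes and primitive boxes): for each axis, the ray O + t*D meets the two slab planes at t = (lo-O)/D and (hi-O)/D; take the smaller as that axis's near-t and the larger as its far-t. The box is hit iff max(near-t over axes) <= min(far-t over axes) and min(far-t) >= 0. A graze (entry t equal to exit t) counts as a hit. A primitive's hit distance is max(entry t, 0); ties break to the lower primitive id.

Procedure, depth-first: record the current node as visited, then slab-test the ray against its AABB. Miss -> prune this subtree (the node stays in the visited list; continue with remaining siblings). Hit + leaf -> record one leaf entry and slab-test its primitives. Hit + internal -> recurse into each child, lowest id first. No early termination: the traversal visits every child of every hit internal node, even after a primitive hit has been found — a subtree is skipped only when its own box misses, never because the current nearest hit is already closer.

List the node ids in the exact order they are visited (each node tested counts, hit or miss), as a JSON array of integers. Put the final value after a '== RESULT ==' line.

Traverse from the root:
N0 x:[28,122/3] y:[22,63] z:[88/3,125/3] -> hit [88/3,122/3], descend [3, 6]
  N3 x:[28,107/3] y:[22,63] z:[110/3,125/3] -> miss, prune
  N6 x:[88/3,122/3] y:[23,33] z:[88/3,100/3] -> hit [88/3,33], descend [2, 5]
    N2 x:[88/3,95/3] y:[23,32] z:[88/3,91/3] -> hit [88/3,91/3] leaf, test {P1@t=89/3, P5(miss)}
    N5 x:[40,122/3] y:[31,33] z:[95/3,100/3] -> miss, prune

order=[0, 3, 6, 2, 5]  |boxes|=5  |leaves|=1  hit=P1

== RESULT ==
[0, 3, 6, 2, 5]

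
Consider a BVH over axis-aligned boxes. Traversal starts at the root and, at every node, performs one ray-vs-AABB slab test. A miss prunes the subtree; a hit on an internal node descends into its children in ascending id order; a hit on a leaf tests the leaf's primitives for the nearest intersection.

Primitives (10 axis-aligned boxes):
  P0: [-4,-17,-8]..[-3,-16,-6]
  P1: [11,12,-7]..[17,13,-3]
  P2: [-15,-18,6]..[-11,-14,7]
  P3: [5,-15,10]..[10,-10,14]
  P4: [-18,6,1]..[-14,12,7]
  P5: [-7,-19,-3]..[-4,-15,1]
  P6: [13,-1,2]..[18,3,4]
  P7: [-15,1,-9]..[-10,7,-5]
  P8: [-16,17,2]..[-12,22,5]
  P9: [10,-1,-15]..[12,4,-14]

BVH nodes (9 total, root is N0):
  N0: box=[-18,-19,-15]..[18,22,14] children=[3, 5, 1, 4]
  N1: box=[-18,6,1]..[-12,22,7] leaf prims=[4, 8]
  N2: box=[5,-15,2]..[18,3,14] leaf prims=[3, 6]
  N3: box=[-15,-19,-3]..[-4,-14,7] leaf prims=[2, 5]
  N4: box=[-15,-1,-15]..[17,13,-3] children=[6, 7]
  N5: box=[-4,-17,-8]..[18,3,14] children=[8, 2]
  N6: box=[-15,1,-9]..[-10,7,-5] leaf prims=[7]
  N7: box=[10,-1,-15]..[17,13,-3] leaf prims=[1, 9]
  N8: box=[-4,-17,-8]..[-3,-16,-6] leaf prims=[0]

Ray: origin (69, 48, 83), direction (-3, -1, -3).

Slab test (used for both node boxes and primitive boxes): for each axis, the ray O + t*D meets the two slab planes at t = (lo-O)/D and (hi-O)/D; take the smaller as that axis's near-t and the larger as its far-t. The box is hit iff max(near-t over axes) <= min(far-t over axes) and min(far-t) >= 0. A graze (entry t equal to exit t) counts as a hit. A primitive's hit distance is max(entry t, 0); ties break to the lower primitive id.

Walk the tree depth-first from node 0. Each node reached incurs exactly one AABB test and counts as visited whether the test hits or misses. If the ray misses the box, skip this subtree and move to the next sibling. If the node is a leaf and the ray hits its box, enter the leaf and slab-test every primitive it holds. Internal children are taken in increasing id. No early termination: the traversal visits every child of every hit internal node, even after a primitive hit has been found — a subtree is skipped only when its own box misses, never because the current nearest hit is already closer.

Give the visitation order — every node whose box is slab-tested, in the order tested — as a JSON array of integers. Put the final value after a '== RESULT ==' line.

Walk:
N0 x:[17,29] y:[26,67] z:[23,98/3] -> hit [26,29], descend [1, 3, 4, 5]
  N1 x:[27,29] y:[26,42] z:[76/3,82/3] -> hit [27,82/3] leaf, test {P4(miss), P8@t=27}
  N3 x:[73/3,28] y:[62,67] z:[76/3,86/3] -> miss, prune
  N4 x:[52/3,28] y:[35,49] z:[86/3,98/3] -> miss, prune
  N5 x:[17,73/3] y:[45,65] z:[23,91/3] -> miss, prune

order=[0, 1, 3, 4, 5]  |boxes|=5  |leaves|=1  hit=P8

== RESULT ==
[0, 1, 3, 4, 5]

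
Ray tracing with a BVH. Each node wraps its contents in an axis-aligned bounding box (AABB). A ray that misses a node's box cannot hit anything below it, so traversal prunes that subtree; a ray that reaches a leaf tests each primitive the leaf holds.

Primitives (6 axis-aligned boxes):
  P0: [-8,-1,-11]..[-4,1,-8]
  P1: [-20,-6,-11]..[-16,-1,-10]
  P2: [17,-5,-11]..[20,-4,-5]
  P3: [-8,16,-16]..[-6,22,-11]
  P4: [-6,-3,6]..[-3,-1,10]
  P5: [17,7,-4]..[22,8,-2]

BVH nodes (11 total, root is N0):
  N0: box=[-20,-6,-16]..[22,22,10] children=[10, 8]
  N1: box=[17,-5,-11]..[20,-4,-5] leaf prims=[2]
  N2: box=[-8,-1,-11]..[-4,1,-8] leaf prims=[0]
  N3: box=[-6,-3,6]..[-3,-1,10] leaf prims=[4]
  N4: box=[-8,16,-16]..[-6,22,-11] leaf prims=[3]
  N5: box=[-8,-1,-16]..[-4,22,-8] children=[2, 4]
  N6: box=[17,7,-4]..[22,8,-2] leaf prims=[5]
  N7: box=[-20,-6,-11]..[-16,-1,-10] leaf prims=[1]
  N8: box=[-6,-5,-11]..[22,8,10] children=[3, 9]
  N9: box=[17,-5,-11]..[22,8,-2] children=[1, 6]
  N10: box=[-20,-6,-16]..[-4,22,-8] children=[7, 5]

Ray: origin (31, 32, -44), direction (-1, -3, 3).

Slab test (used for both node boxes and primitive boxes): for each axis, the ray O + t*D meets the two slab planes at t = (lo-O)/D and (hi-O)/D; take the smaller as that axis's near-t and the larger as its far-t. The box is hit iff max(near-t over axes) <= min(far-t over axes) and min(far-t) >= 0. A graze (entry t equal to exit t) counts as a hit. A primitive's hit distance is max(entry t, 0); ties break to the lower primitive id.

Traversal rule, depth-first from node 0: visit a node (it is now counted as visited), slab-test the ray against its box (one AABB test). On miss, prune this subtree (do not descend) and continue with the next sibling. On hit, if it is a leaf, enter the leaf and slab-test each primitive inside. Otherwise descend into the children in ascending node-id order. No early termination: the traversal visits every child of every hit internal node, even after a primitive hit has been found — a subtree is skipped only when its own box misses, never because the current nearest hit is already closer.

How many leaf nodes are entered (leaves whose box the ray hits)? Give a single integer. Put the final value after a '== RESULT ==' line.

Traverse from the root:
N0 x:[9,51] y:[10/3,38/3] z:[28/3,18] -> hit [28/3,38/3], descend [8, 10]
  N8 x:[9,37] y:[8,37/3] z:[11,18] -> hit [11,37/3], descend [3, 9]
    N3 x:[34,37] y:[11,35/3] z:[50/3,18] -> miss, prune
    N9 x:[9,14] y:[8,37/3] z:[11,14] -> hit [11,37/3], descend [1, 6]
      N1 x:[11,14] y:[12,37/3] z:[11,13] -> hit [12,37/3] leaf, test {P2@t=12}
      N6 x:[9,14] y:[8,25/3] z:[40/3,14] -> miss, prune
  N10 x:[35,51] y:[10/3,38/3] z:[28/3,12] -> miss, prune

7 AABB tests over nodes [0, 8, 3, 9, 1, 6, 10]; 1 leaf entered; closest P2.

== RESULT ==
1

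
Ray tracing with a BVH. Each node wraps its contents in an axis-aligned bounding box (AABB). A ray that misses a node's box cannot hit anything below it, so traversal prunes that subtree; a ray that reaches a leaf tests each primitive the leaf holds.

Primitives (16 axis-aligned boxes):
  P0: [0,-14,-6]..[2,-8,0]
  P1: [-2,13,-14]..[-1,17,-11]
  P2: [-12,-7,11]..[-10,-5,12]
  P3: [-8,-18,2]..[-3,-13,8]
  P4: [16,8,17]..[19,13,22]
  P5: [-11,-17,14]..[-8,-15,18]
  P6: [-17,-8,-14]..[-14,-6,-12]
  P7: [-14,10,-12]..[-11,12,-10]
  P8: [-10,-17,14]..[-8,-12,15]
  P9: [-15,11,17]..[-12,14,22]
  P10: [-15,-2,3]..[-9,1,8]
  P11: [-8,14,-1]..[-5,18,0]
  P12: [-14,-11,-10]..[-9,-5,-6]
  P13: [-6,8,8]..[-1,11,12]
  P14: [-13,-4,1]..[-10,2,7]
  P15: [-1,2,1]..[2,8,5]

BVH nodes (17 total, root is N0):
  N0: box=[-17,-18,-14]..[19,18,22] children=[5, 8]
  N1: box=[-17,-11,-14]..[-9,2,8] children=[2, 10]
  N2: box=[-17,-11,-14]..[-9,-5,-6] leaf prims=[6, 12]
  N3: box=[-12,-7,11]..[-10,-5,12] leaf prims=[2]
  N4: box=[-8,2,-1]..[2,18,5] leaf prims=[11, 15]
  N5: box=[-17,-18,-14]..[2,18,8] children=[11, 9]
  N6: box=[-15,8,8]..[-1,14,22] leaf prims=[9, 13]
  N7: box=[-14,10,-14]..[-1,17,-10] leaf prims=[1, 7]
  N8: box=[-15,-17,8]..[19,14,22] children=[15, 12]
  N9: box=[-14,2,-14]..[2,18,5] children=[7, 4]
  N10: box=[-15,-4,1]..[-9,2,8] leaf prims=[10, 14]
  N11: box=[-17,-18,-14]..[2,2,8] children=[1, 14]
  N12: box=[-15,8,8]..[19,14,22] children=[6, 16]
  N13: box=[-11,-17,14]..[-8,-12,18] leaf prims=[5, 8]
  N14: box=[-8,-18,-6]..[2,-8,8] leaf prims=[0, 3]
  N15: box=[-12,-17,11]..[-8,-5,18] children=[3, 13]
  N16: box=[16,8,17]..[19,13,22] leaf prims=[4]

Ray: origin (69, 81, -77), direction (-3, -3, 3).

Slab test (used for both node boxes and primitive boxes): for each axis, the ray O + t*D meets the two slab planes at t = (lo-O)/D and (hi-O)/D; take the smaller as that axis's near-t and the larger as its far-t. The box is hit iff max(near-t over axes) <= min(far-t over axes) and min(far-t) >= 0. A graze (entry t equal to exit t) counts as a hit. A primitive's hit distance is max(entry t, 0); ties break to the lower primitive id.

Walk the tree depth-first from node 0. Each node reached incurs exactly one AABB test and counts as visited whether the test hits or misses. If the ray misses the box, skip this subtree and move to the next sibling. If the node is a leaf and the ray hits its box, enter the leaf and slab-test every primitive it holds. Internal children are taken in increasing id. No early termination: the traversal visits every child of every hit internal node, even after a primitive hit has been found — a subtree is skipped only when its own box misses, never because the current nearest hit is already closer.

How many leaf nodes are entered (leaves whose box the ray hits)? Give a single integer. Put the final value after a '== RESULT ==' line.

Trace the traversal:
N0 x:[50/3,86/3] y:[21,33] z:[21,33] -> hit [21,86/3], descend [5, 8]
  N5 x:[67/3,86/3] y:[21,33] z:[21,85/3] -> hit [67/3,85/3], descend [9, 11]
    N9 x:[67/3,83/3] y:[21,79/3] z:[21,82/3] -> hit [67/3,79/3], descend [4, 7]
      N4 x:[67/3,77/3] y:[21,79/3] z:[76/3,82/3] -> hit [76/3,77/3] leaf, test {P11(miss), P15(miss)}
      N7 x:[70/3,83/3] y:[64/3,71/3] z:[21,67/3] -> miss, prune
    N11 x:[67/3,86/3] y:[79/3,33] z:[21,85/3] -> hit [79/3,85/3], descend [1, 14]
      N1 x:[26,86/3] y:[79/3,92/3] z:[21,85/3] -> hit [79/3,85/3], descend [2, 10]
        N2 x:[26,86/3] y:[86/3,92/3] z:[21,71/3] -> miss, prune
        N10 x:[26,28] y:[79/3,85/3] z:[26,85/3] -> hit [79/3,28] leaf, test {P10@t=80/3, P14@t=79/3}
      N14 x:[67/3,77/3] y:[89/3,33] z:[71/3,85/3] -> miss, prune
  N8 x:[50/3,28] y:[67/3,98/3] z:[85/3,33] -> miss, prune

order=[0, 5, 9, 4, 7, 11, 1, 2, 10, 14, 8]  |boxes|=11  |leaves|=2  hit=P14

== RESULT ==
2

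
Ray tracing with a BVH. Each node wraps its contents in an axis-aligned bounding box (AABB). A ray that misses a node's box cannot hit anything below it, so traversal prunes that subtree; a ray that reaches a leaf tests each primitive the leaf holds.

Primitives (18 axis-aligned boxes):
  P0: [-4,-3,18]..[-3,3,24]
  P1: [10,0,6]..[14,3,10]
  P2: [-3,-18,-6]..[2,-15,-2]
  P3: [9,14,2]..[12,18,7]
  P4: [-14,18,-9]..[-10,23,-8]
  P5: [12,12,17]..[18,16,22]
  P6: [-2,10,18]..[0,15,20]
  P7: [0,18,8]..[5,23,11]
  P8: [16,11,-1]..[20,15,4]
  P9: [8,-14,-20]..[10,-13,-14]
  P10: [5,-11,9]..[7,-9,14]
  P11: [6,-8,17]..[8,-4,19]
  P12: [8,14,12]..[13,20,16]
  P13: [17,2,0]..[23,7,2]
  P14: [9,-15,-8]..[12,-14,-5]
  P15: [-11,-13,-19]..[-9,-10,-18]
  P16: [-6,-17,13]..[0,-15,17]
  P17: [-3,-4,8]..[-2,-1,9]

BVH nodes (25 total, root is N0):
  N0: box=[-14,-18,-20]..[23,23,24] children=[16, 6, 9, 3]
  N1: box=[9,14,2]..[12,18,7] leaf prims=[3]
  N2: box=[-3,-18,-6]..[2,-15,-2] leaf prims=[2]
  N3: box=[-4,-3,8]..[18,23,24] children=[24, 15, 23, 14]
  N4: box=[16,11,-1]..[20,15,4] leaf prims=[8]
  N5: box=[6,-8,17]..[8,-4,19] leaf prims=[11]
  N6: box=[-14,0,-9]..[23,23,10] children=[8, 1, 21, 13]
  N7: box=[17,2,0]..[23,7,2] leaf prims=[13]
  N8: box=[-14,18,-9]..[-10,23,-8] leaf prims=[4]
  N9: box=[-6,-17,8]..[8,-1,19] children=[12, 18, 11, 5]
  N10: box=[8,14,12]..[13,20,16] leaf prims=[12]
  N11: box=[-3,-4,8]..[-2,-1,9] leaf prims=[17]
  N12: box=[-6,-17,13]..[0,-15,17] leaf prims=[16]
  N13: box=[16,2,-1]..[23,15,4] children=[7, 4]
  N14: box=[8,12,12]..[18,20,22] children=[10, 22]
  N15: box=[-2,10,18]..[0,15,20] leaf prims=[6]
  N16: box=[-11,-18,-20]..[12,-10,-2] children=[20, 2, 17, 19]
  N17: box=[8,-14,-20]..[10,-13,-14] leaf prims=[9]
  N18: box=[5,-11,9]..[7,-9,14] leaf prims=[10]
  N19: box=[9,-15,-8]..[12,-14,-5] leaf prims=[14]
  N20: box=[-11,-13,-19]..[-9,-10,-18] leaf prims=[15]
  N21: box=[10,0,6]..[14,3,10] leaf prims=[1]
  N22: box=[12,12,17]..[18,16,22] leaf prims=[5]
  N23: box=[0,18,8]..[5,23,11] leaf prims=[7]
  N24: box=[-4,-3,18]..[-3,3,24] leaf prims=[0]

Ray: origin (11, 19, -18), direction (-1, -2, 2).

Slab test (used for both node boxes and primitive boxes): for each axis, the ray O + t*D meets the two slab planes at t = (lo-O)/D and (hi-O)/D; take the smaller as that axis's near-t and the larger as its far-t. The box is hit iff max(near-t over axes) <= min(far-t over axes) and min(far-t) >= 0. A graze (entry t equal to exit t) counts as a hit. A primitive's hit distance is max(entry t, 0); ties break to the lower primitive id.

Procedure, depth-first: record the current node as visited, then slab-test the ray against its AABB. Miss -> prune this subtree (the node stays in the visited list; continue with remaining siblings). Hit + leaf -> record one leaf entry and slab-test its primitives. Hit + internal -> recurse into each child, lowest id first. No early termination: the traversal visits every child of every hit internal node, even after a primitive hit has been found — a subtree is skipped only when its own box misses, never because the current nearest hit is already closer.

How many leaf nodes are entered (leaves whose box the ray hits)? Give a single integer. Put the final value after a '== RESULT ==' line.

Traverse from the root:
N0 x:[-12,25] y:[-2,37/2] z:[-1,21] -> hit [-1,37/2], descend [3, 6, 9, 16]
  N3 x:[-7,15] y:[-2,11] z:[13,21] -> miss, prune
  N6 x:[-12,25] y:[-2,19/2] z:[9/2,14] -> hit [9/2,19/2], descend [1, 8, 13, 21]
    N1 x:[-1,2] y:[1/2,5/2] z:[10,25/2] -> miss, prune
    N8 x:[21,25] y:[-2,1/2] z:[9/2,5] -> miss, prune
    N13 x:[-12,-5] y:[2,17/2] z:[17/2,11] -> miss, prune
    N21 x:[-3,1] y:[8,19/2] z:[12,14] -> miss, prune
  N9 x:[3,17] y:[10,18] z:[13,37/2] -> hit [13,17], descend [5, 11, 12, 18]
    N5 x:[3,5] y:[23/2,27/2] z:[35/2,37/2] -> miss, prune
    N11 x:[13,14] y:[10,23/2] z:[13,27/2] -> miss, prune
    N12 x:[11,17] y:[17,18] z:[31/2,35/2] -> hit [17,17] leaf, test {P16@t=17}
    N18 x:[4,6] y:[14,15] z:[27/2,16] -> miss, prune
  N16 x:[-1,22] y:[29/2,37/2] z:[-1,8] -> miss, prune

13 AABB tests over nodes [0, 3, 6, 1, 8, 13, 21, 9, 5, 11, 12, 18, 16]; 1 leaf entered; closest P16.

== RESULT ==
1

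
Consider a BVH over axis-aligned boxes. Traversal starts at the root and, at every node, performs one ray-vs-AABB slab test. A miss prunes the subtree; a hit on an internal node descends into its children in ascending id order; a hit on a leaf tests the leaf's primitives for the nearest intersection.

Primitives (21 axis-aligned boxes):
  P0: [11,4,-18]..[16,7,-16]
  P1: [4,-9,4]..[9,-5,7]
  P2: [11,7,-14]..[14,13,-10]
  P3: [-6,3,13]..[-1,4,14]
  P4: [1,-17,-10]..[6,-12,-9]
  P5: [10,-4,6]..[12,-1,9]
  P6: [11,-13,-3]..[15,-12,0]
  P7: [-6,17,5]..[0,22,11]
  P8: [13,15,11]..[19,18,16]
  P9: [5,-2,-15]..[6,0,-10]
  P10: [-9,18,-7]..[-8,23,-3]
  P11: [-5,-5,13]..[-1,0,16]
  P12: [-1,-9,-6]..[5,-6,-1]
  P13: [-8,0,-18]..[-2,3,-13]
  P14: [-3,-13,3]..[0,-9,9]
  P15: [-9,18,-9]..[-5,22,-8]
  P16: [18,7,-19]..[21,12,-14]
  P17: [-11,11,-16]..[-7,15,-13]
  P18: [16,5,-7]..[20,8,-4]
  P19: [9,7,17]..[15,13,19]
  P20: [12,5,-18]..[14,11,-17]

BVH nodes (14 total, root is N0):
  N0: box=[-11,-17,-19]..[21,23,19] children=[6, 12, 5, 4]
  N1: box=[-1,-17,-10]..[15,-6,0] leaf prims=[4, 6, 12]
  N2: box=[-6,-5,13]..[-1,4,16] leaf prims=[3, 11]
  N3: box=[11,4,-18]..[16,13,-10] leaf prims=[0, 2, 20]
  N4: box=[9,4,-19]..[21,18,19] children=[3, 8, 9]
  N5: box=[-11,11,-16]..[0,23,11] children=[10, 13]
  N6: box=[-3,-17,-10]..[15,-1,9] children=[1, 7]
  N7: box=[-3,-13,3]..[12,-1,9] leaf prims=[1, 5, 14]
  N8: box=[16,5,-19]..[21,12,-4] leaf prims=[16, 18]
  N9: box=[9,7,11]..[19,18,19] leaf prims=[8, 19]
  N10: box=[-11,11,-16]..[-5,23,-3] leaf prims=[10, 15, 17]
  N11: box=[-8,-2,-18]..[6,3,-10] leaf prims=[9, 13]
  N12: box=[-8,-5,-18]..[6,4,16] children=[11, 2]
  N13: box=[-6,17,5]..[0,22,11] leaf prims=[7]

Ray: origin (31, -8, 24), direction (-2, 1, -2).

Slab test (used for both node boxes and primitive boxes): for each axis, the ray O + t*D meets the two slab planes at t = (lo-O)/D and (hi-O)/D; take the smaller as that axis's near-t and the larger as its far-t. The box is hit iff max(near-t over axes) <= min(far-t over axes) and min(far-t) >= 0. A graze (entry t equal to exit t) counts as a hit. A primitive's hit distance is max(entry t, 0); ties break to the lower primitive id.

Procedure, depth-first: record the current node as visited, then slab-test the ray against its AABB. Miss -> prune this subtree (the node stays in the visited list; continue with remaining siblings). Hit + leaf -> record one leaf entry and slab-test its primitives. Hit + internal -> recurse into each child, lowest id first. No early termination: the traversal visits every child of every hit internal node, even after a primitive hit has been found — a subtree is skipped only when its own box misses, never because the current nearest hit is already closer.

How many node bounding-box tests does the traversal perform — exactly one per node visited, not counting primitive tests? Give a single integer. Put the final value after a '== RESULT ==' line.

Trace the traversal:
N0 x:[5,21] y:[-9,31] z:[5/2,43/2] -> hit [5,21], descend [4, 5, 6, 12]
  N4 x:[5,11] y:[12,26] z:[5/2,43/2] -> miss, prune
  N5 x:[31/2,21] y:[19,31] z:[13/2,20] -> hit [19,20], descend [10, 13]
    N10 x:[18,21] y:[19,31] z:[27/2,20] -> hit [19,20] leaf, test {P10(miss), P15(miss), P17@t=19}
    N13 x:[31/2,37/2] y:[25,30] z:[13/2,19/2] -> miss, prune
  N6 x:[8,17] y:[-9,7] z:[15/2,17] -> miss, prune
  N12 x:[25/2,39/2] y:[3,12] z:[4,21] -> miss, prune

Summary -> nodes [0, 4, 5, 10, 13, 6, 12]; box-tests=7; leaf-entries=1; first=P17

== RESULT ==
7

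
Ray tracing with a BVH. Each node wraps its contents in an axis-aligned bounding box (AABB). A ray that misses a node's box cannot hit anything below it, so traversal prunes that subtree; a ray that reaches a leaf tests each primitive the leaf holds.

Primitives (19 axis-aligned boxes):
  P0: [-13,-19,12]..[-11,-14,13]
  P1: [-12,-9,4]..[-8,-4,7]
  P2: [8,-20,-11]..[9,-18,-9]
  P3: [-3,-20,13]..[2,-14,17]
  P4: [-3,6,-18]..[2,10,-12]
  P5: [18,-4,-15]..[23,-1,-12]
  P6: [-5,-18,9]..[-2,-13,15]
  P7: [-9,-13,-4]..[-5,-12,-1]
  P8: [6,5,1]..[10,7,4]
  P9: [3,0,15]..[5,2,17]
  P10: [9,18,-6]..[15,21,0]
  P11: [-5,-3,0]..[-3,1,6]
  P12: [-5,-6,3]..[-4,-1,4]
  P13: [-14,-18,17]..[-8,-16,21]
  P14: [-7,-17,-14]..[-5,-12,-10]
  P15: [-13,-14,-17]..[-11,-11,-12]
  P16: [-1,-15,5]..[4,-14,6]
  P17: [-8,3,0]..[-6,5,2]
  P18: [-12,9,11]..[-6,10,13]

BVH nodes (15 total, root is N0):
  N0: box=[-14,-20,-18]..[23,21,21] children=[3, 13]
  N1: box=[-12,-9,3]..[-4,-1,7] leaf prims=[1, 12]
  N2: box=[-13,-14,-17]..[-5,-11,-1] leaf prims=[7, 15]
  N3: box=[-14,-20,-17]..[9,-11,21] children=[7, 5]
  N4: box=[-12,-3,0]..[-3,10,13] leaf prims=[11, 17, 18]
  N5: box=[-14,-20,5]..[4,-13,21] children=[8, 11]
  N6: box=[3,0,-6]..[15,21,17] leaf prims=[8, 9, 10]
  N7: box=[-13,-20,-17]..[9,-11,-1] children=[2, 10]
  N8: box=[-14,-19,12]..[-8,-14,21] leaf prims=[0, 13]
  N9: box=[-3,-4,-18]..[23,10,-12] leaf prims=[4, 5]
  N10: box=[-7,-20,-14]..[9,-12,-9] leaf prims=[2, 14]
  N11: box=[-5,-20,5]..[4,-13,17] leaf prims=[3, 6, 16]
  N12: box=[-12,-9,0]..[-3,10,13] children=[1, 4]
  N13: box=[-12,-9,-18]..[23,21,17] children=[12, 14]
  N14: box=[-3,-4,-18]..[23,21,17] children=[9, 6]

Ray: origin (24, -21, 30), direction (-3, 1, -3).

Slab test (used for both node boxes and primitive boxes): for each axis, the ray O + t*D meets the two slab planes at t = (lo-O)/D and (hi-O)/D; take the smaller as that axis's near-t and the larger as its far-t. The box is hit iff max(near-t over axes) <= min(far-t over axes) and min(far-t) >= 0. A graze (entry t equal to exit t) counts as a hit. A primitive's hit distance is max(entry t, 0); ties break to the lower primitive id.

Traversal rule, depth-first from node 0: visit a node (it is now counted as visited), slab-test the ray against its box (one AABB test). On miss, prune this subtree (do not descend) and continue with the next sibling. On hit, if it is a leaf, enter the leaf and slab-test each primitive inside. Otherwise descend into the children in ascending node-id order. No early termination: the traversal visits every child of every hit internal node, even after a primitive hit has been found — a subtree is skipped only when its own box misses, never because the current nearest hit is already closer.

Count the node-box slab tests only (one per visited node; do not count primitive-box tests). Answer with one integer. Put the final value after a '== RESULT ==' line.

Trace the traversal:
N0 x:[1/3,38/3] y:[1,42] z:[3,16] -> hit [3,38/3], descend [3, 13]
  N3 x:[5,38/3] y:[1,10] z:[3,47/3] -> hit [5,10], descend [5, 7]
    N5 x:[20/3,38/3] y:[1,8] z:[3,25/3] -> hit [20/3,8], descend [8, 11]
      N8 x:[32/3,38/3] y:[2,7] z:[3,6] -> miss, prune
      N11 x:[20/3,29/3] y:[1,8] z:[13/3,25/3] -> hit [20/3,8] leaf, test {P3(miss), P6(miss), P16(miss)}
    N7 x:[5,37/3] y:[1,10] z:[31/3,47/3] -> miss, prune
  N13 x:[1/3,12] y:[12,42] z:[13/3,16] -> hit [12,12], descend [12, 14]
    N12 x:[9,12] y:[12,31] z:[17/3,10] -> miss, prune
    N14 x:[1/3,9] y:[17,42] z:[13/3,16] -> miss, prune

9 AABB tests over nodes [0, 3, 5, 8, 11, 7, 13, 12, 14]; 1 leaf entered; closest miss.

== RESULT ==
9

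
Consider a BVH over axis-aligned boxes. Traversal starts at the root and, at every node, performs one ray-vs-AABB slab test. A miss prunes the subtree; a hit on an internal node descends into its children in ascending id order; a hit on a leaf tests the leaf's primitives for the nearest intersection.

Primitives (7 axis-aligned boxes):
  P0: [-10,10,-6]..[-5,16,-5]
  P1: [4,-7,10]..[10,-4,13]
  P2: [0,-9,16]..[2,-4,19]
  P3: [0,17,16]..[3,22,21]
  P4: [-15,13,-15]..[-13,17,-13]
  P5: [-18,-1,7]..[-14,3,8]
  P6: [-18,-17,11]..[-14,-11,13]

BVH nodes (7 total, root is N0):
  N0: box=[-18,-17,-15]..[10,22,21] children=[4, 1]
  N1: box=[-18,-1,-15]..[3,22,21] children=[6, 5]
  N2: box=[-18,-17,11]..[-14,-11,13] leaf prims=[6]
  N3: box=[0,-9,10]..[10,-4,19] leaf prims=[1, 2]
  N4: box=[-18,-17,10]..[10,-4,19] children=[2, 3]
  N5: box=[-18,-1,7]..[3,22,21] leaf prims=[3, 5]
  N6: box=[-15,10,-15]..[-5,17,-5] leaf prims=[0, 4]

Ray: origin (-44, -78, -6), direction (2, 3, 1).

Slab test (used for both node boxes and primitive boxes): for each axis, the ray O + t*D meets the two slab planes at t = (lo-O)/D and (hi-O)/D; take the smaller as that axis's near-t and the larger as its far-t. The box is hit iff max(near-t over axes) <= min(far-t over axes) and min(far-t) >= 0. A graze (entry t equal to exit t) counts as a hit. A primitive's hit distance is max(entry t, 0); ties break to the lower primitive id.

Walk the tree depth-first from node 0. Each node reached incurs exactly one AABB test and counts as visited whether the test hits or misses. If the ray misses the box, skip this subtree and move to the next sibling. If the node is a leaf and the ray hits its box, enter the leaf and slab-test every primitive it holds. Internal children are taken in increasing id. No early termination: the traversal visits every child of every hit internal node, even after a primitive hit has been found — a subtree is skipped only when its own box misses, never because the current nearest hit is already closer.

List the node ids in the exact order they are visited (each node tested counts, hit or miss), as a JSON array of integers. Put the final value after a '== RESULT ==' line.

Walk:
N0 x:[13,27] y:[61/3,100/3] z:[-9,27] -> hit [61/3,27], descend [1, 4]
  N1 x:[13,47/2] y:[77/3,100/3] z:[-9,27] -> miss, prune
  N4 x:[13,27] y:[61/3,74/3] z:[16,25] -> hit [61/3,74/3], descend [2, 3]
    N2 x:[13,15] y:[61/3,67/3] z:[17,19] -> miss, prune
    N3 x:[22,27] y:[23,74/3] z:[16,25] -> hit [23,74/3] leaf, test {P1(miss), P2@t=23}

5 AABB tests over nodes [0, 1, 4, 2, 3]; 1 leaf entered; closest P2.

== RESULT ==
[0, 1, 4, 2, 3]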